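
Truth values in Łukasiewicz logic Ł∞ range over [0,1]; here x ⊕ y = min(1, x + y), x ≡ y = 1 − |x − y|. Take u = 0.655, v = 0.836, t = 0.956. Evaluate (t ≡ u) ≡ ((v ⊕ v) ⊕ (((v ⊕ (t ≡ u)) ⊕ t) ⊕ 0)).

0.699

t ≡ u = 1 − |0.956 − 0.655| = 1 − 0.301 = 0.699
v ⊕ v = min(1, 0.836 + 0.836) = min(1, 1.672) = 1.000
v ⊕ (t ≡ u) = min(1, 0.836 + 0.699) = min(1, 1.535) = 1.000
(v ⊕ (t ≡ u)) ⊕ t = min(1, 1.000 + 0.956) = min(1, 1.956) = 1.000
((v ⊕ (t ≡ u)) ⊕ t) ⊕ 0 = min(1, 1.000 + 0.000) = min(1, 1.000) = 1.000
(v ⊕ v) ⊕ (((v ⊕ (t ≡ u)) ⊕ t) ⊕ 0) = min(1, 1.000 + 1.000) = min(1, 2.000) = 1.000
(t ≡ u) ≡ ((v ⊕ v) ⊕ (((v ⊕ (t ≡ u)) ⊕ t) ⊕ 0)) = 1 − |0.699 − 1.000| = 1 − 0.301 = 0.699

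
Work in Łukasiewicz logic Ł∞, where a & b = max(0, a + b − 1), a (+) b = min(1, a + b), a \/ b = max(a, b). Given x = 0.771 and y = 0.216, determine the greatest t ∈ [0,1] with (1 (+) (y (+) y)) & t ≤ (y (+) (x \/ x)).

0.987

y (+) y = min(1, 0.216 + 0.216) = min(1, 0.432) = 0.432
1 (+) (y (+) y) = min(1, 1.000 + 0.432) = min(1, 1.432) = 1.000
So the left factor is 1 (+) (y (+) y) = 1.000.
x \/ x = max(0.771, 0.771) = 0.771
y (+) (x \/ x) = min(1, 0.216 + 0.771) = min(1, 0.987) = 0.987
So the right-hand bound is y (+) (x \/ x) = 0.987.
The residuum of the Łukasiewicz t-norm gives the supremum: min(1, 1 − 1.000 + 0.987).
1 − 1.000 + 0.987 = 0.987, so t = min(1, 0.987) = 0.987.
Check: 1.000 & 0.987 = max(0, 0.987) = 0.987 ≤ 0.987.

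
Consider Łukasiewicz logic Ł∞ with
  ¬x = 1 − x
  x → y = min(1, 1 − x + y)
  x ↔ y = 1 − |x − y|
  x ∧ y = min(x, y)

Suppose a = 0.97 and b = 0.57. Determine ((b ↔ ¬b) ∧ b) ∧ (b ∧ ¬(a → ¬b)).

0.54

¬b = 1 − 0.57 = 0.43
b ↔ ¬b = 1 − |0.57 − 0.43| = 1 − 0.14 = 0.86
(b ↔ ¬b) ∧ b = min(0.86, 0.57) = 0.57
a → ¬b = min(1, 1 − 0.97 + 0.43) = min(1, 0.46) = 0.46
¬(a → ¬b) = 1 − 0.46 = 0.54
b ∧ ¬(a → ¬b) = min(0.57, 0.54) = 0.54
((b ↔ ¬b) ∧ b) ∧ (b ∧ ¬(a → ¬b)) = min(0.57, 0.54) = 0.54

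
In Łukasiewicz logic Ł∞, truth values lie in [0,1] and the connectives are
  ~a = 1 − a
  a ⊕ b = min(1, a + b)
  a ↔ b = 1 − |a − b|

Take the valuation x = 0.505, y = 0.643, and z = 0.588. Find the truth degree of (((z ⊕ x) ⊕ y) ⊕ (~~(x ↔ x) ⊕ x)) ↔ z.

0.588

z ⊕ x = min(1, 0.588 + 0.505) = min(1, 1.093) = 1.000
(z ⊕ x) ⊕ y = min(1, 1.000 + 0.643) = min(1, 1.643) = 1.000
x ↔ x = 1 − |0.505 − 0.505| = 1 − 0.000 = 1.000
~(x ↔ x) = 1 − 1.000 = 0.000
~~(x ↔ x) = 1 − 0.000 = 1.000
~~(x ↔ x) ⊕ x = min(1, 1.000 + 0.505) = min(1, 1.505) = 1.000
((z ⊕ x) ⊕ y) ⊕ (~~(x ↔ x) ⊕ x) = min(1, 1.000 + 1.000) = min(1, 2.000) = 1.000
(((z ⊕ x) ⊕ y) ⊕ (~~(x ↔ x) ⊕ x)) ↔ z = 1 − |1.000 − 0.588| = 1 − 0.412 = 0.588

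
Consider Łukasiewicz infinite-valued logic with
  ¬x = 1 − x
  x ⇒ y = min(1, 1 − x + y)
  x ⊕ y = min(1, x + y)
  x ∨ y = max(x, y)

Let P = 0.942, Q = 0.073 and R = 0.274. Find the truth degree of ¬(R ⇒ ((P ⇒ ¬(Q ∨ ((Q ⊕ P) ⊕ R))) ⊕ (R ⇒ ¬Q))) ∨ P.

0.942

Q ⊕ P = min(1, 0.073 + 0.942) = min(1, 1.015) = 1.000
(Q ⊕ P) ⊕ R = min(1, 1.000 + 0.274) = min(1, 1.274) = 1.000
Q ∨ ((Q ⊕ P) ⊕ R) = max(0.073, 1.000) = 1.000
¬(Q ∨ ((Q ⊕ P) ⊕ R)) = 1 − 1.000 = 0.000
P ⇒ ¬(Q ∨ ((Q ⊕ P) ⊕ R)) = min(1, 1 − 0.942 + 0.000) = min(1, 0.058) = 0.058
¬Q = 1 − 0.073 = 0.927
R ⇒ ¬Q = min(1, 1 − 0.274 + 0.927) = min(1, 1.653) = 1.000
(P ⇒ ¬(Q ∨ ((Q ⊕ P) ⊕ R))) ⊕ (R ⇒ ¬Q) = min(1, 0.058 + 1.000) = min(1, 1.058) = 1.000
R ⇒ ((P ⇒ ¬(Q ∨ ((Q ⊕ P) ⊕ R))) ⊕ (R ⇒ ¬Q)) = min(1, 1 − 0.274 + 1.000) = min(1, 1.726) = 1.000
¬(R ⇒ ((P ⇒ ¬(Q ∨ ((Q ⊕ P) ⊕ R))) ⊕ (R ⇒ ¬Q))) = 1 − 1.000 = 0.000
¬(R ⇒ ((P ⇒ ¬(Q ∨ ((Q ⊕ P) ⊕ R))) ⊕ (R ⇒ ¬Q))) ∨ P = max(0.000, 0.942) = 0.942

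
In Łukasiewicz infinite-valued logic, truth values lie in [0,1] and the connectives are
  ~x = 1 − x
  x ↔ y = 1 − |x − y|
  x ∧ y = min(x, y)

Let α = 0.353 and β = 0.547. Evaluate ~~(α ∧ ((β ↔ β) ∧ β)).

0.353

β ↔ β = 1 − |0.547 − 0.547| = 1 − 0.000 = 1.000
(β ↔ β) ∧ β = min(1.000, 0.547) = 0.547
α ∧ ((β ↔ β) ∧ β) = min(0.353, 0.547) = 0.353
~(α ∧ ((β ↔ β) ∧ β)) = 1 − 0.353 = 0.647
~~(α ∧ ((β ↔ β) ∧ β)) = 1 − 0.647 = 0.353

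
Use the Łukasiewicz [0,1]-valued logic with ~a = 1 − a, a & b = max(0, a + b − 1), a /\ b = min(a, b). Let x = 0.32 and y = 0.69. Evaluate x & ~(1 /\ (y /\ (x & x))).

x & x = max(0, 0.32 + 0.32 − 1) = max(0, -0.36) = 0.00
y /\ (x & x) = min(0.69, 0.00) = 0.00
1 /\ (y /\ (x & x)) = min(1.00, 0.00) = 0.00
~(1 /\ (y /\ (x & x))) = 1 − 0.00 = 1.00
x & ~(1 /\ (y /\ (x & x))) = max(0, 0.32 + 1.00 − 1) = max(0, 0.32) = 0.32

0.32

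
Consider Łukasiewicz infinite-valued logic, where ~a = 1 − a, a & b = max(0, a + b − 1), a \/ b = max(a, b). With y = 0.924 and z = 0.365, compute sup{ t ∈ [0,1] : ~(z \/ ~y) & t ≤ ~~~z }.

1.000

~y = 1 − 0.924 = 0.076
z \/ ~y = max(0.365, 0.076) = 0.365
~(z \/ ~y) = 1 − 0.365 = 0.635
So the left factor is ~(z \/ ~y) = 0.635.
~z = 1 − 0.365 = 0.635
~~z = 1 − 0.635 = 0.365
~~~z = 1 − 0.365 = 0.635
So the right-hand bound is ~~~z = 0.635.
The residuum of the Łukasiewicz t-norm gives the supremum: min(1, 1 − 0.635 + 0.635).
1 − 0.635 + 0.635 = 1.000, so t = min(1, 1.000) = 1.000.
Check: 0.635 & 1.000 = max(0, 0.635) = 0.635 ≤ 0.635.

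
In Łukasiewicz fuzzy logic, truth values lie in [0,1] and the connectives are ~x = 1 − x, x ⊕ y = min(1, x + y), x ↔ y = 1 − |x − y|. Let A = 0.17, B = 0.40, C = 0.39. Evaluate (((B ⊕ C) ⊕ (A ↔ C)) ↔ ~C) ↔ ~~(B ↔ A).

B ⊕ C = min(1, 0.40 + 0.39) = min(1, 0.79) = 0.79
A ↔ C = 1 − |0.17 − 0.39| = 1 − 0.22 = 0.78
(B ⊕ C) ⊕ (A ↔ C) = min(1, 0.79 + 0.78) = min(1, 1.57) = 1.00
~C = 1 − 0.39 = 0.61
((B ⊕ C) ⊕ (A ↔ C)) ↔ ~C = 1 − |1.00 − 0.61| = 1 − 0.39 = 0.61
B ↔ A = 1 − |0.40 − 0.17| = 1 − 0.23 = 0.77
~(B ↔ A) = 1 − 0.77 = 0.23
~~(B ↔ A) = 1 − 0.23 = 0.77
(((B ⊕ C) ⊕ (A ↔ C)) ↔ ~C) ↔ ~~(B ↔ A) = 1 − |0.61 − 0.77| = 1 − 0.16 = 0.84

0.84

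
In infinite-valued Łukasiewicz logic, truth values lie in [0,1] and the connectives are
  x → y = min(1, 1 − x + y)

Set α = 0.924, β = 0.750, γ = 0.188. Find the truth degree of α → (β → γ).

0.514

β → γ = min(1, 1 − 0.750 + 0.188) = min(1, 0.438) = 0.438
α → (β → γ) = min(1, 1 − 0.924 + 0.438) = min(1, 0.514) = 0.514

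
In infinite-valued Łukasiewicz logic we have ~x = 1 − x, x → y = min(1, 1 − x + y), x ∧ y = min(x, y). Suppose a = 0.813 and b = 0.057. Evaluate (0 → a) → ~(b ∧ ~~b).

0.943

0 → a = min(1, 1 − 0.000 + 0.813) = min(1, 1.813) = 1.000
~b = 1 − 0.057 = 0.943
~~b = 1 − 0.943 = 0.057
b ∧ ~~b = min(0.057, 0.057) = 0.057
~(b ∧ ~~b) = 1 − 0.057 = 0.943
(0 → a) → ~(b ∧ ~~b) = min(1, 1 − 1.000 + 0.943) = min(1, 0.943) = 0.943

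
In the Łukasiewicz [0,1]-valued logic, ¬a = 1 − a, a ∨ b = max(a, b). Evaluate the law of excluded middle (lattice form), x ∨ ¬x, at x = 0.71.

0.71

¬x = 1 − 0.71 = 0.29
x ∨ ¬x = max(0.71, 0.29) = 0.71
(The value 0.71 < 1 shows this instance is not satisfied; not a Ł∞-tautology — its value is max(a, 1−a).)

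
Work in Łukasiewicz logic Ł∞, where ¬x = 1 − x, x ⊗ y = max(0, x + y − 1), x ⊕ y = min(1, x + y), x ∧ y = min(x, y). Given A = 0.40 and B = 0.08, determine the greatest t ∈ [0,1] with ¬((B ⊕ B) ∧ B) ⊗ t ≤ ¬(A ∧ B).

B ⊕ B = min(1, 0.08 + 0.08) = min(1, 0.16) = 0.16
(B ⊕ B) ∧ B = min(0.16, 0.08) = 0.08
¬((B ⊕ B) ∧ B) = 1 − 0.08 = 0.92
So the left factor is ¬((B ⊕ B) ∧ B) = 0.92.
A ∧ B = min(0.40, 0.08) = 0.08
¬(A ∧ B) = 1 − 0.08 = 0.92
So the right-hand bound is ¬(A ∧ B) = 0.92.
The residuum of the Łukasiewicz t-norm gives the supremum: min(1, 1 − 0.92 + 0.92).
1 − 0.92 + 0.92 = 1.00, so t = min(1, 1.00) = 1.00.
Check: 0.92 ⊗ 1.00 = max(0, 0.92) = 0.92 ≤ 0.92.

1.00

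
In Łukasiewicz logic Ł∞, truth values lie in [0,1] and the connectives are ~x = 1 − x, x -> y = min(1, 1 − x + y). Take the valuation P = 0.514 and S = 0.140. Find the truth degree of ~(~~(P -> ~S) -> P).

~S = 1 − 0.140 = 0.860
P -> ~S = min(1, 1 − 0.514 + 0.860) = min(1, 1.346) = 1.000
~(P -> ~S) = 1 − 1.000 = 0.000
~~(P -> ~S) = 1 − 0.000 = 1.000
~~(P -> ~S) -> P = min(1, 1 − 1.000 + 0.514) = min(1, 0.514) = 0.514
~(~~(P -> ~S) -> P) = 1 − 0.514 = 0.486

0.486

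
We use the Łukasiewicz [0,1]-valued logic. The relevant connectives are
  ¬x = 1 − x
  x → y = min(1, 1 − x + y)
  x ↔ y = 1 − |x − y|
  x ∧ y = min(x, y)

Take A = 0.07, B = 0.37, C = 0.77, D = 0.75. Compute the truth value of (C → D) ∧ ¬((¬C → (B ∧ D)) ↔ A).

C → D = min(1, 1 − 0.77 + 0.75) = min(1, 0.98) = 0.98
¬C = 1 − 0.77 = 0.23
B ∧ D = min(0.37, 0.75) = 0.37
¬C → (B ∧ D) = min(1, 1 − 0.23 + 0.37) = min(1, 1.14) = 1.00
(¬C → (B ∧ D)) ↔ A = 1 − |1.00 − 0.07| = 1 − 0.93 = 0.07
¬((¬C → (B ∧ D)) ↔ A) = 1 − 0.07 = 0.93
(C → D) ∧ ¬((¬C → (B ∧ D)) ↔ A) = min(0.98, 0.93) = 0.93

0.93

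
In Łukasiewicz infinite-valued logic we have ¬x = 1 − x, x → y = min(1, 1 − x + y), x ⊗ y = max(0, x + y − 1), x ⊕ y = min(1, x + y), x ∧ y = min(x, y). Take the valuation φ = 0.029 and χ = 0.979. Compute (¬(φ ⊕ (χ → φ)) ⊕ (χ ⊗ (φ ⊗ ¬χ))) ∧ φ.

0.029

χ → φ = min(1, 1 − 0.979 + 0.029) = min(1, 0.050) = 0.050
φ ⊕ (χ → φ) = min(1, 0.029 + 0.050) = min(1, 0.079) = 0.079
¬(φ ⊕ (χ → φ)) = 1 − 0.079 = 0.921
¬χ = 1 − 0.979 = 0.021
φ ⊗ ¬χ = max(0, 0.029 + 0.021 − 1) = max(0, -0.950) = 0.000
χ ⊗ (φ ⊗ ¬χ) = max(0, 0.979 + 0.000 − 1) = max(0, -0.021) = 0.000
¬(φ ⊕ (χ → φ)) ⊕ (χ ⊗ (φ ⊗ ¬χ)) = min(1, 0.921 + 0.000) = min(1, 0.921) = 0.921
(¬(φ ⊕ (χ → φ)) ⊕ (χ ⊗ (φ ⊗ ¬χ))) ∧ φ = min(0.921, 0.029) = 0.029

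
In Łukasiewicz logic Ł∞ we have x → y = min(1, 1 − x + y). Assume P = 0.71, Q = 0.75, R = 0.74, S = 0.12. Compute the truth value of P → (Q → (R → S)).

0.92

R → S = min(1, 1 − 0.74 + 0.12) = min(1, 0.38) = 0.38
Q → (R → S) = min(1, 1 − 0.75 + 0.38) = min(1, 0.63) = 0.63
P → (Q → (R → S)) = min(1, 1 − 0.71 + 0.63) = min(1, 0.92) = 0.92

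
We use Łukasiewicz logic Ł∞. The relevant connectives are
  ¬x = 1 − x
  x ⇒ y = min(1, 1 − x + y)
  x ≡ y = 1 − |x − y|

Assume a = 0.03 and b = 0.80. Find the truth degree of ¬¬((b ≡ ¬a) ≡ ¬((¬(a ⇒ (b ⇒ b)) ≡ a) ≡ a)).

0.89

¬a = 1 − 0.03 = 0.97
b ≡ ¬a = 1 − |0.80 − 0.97| = 1 − 0.17 = 0.83
b ⇒ b = min(1, 1 − 0.80 + 0.80) = min(1, 1.00) = 1.00
a ⇒ (b ⇒ b) = min(1, 1 − 0.03 + 1.00) = min(1, 1.97) = 1.00
¬(a ⇒ (b ⇒ b)) = 1 − 1.00 = 0.00
¬(a ⇒ (b ⇒ b)) ≡ a = 1 − |0.00 − 0.03| = 1 − 0.03 = 0.97
(¬(a ⇒ (b ⇒ b)) ≡ a) ≡ a = 1 − |0.97 − 0.03| = 1 − 0.94 = 0.06
¬((¬(a ⇒ (b ⇒ b)) ≡ a) ≡ a) = 1 − 0.06 = 0.94
(b ≡ ¬a) ≡ ¬((¬(a ⇒ (b ⇒ b)) ≡ a) ≡ a) = 1 − |0.83 − 0.94| = 1 − 0.11 = 0.89
¬((b ≡ ¬a) ≡ ¬((¬(a ⇒ (b ⇒ b)) ≡ a) ≡ a)) = 1 − 0.89 = 0.11
¬¬((b ≡ ¬a) ≡ ¬((¬(a ⇒ (b ⇒ b)) ≡ a) ≡ a)) = 1 − 0.11 = 0.89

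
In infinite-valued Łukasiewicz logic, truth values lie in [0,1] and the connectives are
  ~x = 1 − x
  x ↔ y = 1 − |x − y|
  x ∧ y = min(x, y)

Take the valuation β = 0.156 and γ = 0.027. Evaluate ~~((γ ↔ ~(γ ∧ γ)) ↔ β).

0.898

γ ∧ γ = min(0.027, 0.027) = 0.027
~(γ ∧ γ) = 1 − 0.027 = 0.973
γ ↔ ~(γ ∧ γ) = 1 − |0.027 − 0.973| = 1 − 0.946 = 0.054
(γ ↔ ~(γ ∧ γ)) ↔ β = 1 − |0.054 − 0.156| = 1 − 0.102 = 0.898
~((γ ↔ ~(γ ∧ γ)) ↔ β) = 1 − 0.898 = 0.102
~~((γ ↔ ~(γ ∧ γ)) ↔ β) = 1 − 0.102 = 0.898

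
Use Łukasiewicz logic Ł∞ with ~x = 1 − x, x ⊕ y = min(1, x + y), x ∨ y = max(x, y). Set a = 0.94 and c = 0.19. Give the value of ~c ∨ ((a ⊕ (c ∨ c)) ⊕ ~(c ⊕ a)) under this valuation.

1.00

~c = 1 − 0.19 = 0.81
c ∨ c = max(0.19, 0.19) = 0.19
a ⊕ (c ∨ c) = min(1, 0.94 + 0.19) = min(1, 1.13) = 1.00
c ⊕ a = min(1, 0.19 + 0.94) = min(1, 1.13) = 1.00
~(c ⊕ a) = 1 − 1.00 = 0.00
(a ⊕ (c ∨ c)) ⊕ ~(c ⊕ a) = min(1, 1.00 + 0.00) = min(1, 1.00) = 1.00
~c ∨ ((a ⊕ (c ∨ c)) ⊕ ~(c ⊕ a)) = max(0.81, 1.00) = 1.00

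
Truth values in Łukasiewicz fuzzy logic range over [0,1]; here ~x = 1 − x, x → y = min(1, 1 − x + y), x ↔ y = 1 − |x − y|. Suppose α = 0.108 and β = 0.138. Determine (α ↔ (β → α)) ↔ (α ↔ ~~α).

β → α = min(1, 1 − 0.138 + 0.108) = min(1, 0.970) = 0.970
α ↔ (β → α) = 1 − |0.108 − 0.970| = 1 − 0.862 = 0.138
~α = 1 − 0.108 = 0.892
~~α = 1 − 0.892 = 0.108
α ↔ ~~α = 1 − |0.108 − 0.108| = 1 − 0.000 = 1.000
(α ↔ (β → α)) ↔ (α ↔ ~~α) = 1 − |0.138 − 1.000| = 1 − 0.862 = 0.138

0.138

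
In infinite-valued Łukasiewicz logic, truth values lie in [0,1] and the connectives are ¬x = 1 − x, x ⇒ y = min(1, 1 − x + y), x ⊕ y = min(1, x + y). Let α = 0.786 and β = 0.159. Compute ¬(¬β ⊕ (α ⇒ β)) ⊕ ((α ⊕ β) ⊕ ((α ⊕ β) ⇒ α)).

¬β = 1 − 0.159 = 0.841
α ⇒ β = min(1, 1 − 0.786 + 0.159) = min(1, 0.373) = 0.373
¬β ⊕ (α ⇒ β) = min(1, 0.841 + 0.373) = min(1, 1.214) = 1.000
¬(¬β ⊕ (α ⇒ β)) = 1 − 1.000 = 0.000
α ⊕ β = min(1, 0.786 + 0.159) = min(1, 0.945) = 0.945
(α ⊕ β) ⇒ α = min(1, 1 − 0.945 + 0.786) = min(1, 0.841) = 0.841
(α ⊕ β) ⊕ ((α ⊕ β) ⇒ α) = min(1, 0.945 + 0.841) = min(1, 1.786) = 1.000
¬(¬β ⊕ (α ⇒ β)) ⊕ ((α ⊕ β) ⊕ ((α ⊕ β) ⇒ α)) = min(1, 0.000 + 1.000) = min(1, 1.000) = 1.000

1.000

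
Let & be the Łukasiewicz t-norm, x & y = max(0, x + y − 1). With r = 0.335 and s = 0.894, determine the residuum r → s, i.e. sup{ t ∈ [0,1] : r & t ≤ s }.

The residuum of the Łukasiewicz t-norm gives the supremum: min(1, 1 − 0.335 + 0.894).
1 − 0.335 + 0.894 = 1.559, so t = min(1, 1.559) = 1.000.
Check: 0.335 & 1.000 = max(0, 0.335) = 0.335 ≤ 0.894.

1.000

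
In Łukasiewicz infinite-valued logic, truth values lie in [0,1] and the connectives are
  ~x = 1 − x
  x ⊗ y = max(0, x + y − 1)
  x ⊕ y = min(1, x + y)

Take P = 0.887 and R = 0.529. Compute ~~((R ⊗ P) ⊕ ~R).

R ⊗ P = max(0, 0.529 + 0.887 − 1) = max(0, 0.416) = 0.416
~R = 1 − 0.529 = 0.471
(R ⊗ P) ⊕ ~R = min(1, 0.416 + 0.471) = min(1, 0.887) = 0.887
~((R ⊗ P) ⊕ ~R) = 1 − 0.887 = 0.113
~~((R ⊗ P) ⊕ ~R) = 1 − 0.113 = 0.887

0.887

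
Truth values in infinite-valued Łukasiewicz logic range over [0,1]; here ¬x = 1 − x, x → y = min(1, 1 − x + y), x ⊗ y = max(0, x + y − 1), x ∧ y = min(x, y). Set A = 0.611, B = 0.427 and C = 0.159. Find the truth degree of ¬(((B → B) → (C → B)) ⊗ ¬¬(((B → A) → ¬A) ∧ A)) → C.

B → B = min(1, 1 − 0.427 + 0.427) = min(1, 1.000) = 1.000
C → B = min(1, 1 − 0.159 + 0.427) = min(1, 1.268) = 1.000
(B → B) → (C → B) = min(1, 1 − 1.000 + 1.000) = min(1, 1.000) = 1.000
B → A = min(1, 1 − 0.427 + 0.611) = min(1, 1.184) = 1.000
¬A = 1 − 0.611 = 0.389
(B → A) → ¬A = min(1, 1 − 1.000 + 0.389) = min(1, 0.389) = 0.389
((B → A) → ¬A) ∧ A = min(0.389, 0.611) = 0.389
¬(((B → A) → ¬A) ∧ A) = 1 − 0.389 = 0.611
¬¬(((B → A) → ¬A) ∧ A) = 1 − 0.611 = 0.389
((B → B) → (C → B)) ⊗ ¬¬(((B → A) → ¬A) ∧ A) = max(0, 1.000 + 0.389 − 1) = max(0, 0.389) = 0.389
¬(((B → B) → (C → B)) ⊗ ¬¬(((B → A) → ¬A) ∧ A)) = 1 − 0.389 = 0.611
¬(((B → B) → (C → B)) ⊗ ¬¬(((B → A) → ¬A) ∧ A)) → C = min(1, 1 − 0.611 + 0.159) = min(1, 0.548) = 0.548

0.548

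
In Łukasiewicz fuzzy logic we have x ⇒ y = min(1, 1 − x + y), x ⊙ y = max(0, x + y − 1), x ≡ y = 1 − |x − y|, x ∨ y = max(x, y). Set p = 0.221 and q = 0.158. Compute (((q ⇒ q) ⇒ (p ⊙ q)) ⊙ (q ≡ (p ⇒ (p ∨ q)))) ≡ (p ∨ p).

0.779

q ⇒ q = min(1, 1 − 0.158 + 0.158) = min(1, 1.000) = 1.000
p ⊙ q = max(0, 0.221 + 0.158 − 1) = max(0, -0.621) = 0.000
(q ⇒ q) ⇒ (p ⊙ q) = min(1, 1 − 1.000 + 0.000) = min(1, 0.000) = 0.000
p ∨ q = max(0.221, 0.158) = 0.221
p ⇒ (p ∨ q) = min(1, 1 − 0.221 + 0.221) = min(1, 1.000) = 1.000
q ≡ (p ⇒ (p ∨ q)) = 1 − |0.158 − 1.000| = 1 − 0.842 = 0.158
((q ⇒ q) ⇒ (p ⊙ q)) ⊙ (q ≡ (p ⇒ (p ∨ q))) = max(0, 0.000 + 0.158 − 1) = max(0, -0.842) = 0.000
p ∨ p = max(0.221, 0.221) = 0.221
(((q ⇒ q) ⇒ (p ⊙ q)) ⊙ (q ≡ (p ⇒ (p ∨ q)))) ≡ (p ∨ p) = 1 − |0.000 − 0.221| = 1 − 0.221 = 0.779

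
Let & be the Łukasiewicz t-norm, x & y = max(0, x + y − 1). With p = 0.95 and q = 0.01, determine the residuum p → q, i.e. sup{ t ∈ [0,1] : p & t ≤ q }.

0.06

The residuum of the Łukasiewicz t-norm gives the supremum: min(1, 1 − 0.95 + 0.01).
1 − 0.95 + 0.01 = 0.06, so t = min(1, 0.06) = 0.06.
Check: 0.95 & 0.06 = max(0, 0.01) = 0.01 ≤ 0.01.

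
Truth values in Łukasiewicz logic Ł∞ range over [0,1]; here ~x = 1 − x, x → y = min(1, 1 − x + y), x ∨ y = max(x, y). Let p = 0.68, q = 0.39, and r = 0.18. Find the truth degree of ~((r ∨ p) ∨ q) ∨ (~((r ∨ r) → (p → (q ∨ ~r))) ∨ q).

r ∨ p = max(0.18, 0.68) = 0.68
(r ∨ p) ∨ q = max(0.68, 0.39) = 0.68
~((r ∨ p) ∨ q) = 1 − 0.68 = 0.32
r ∨ r = max(0.18, 0.18) = 0.18
~r = 1 − 0.18 = 0.82
q ∨ ~r = max(0.39, 0.82) = 0.82
p → (q ∨ ~r) = min(1, 1 − 0.68 + 0.82) = min(1, 1.14) = 1.00
(r ∨ r) → (p → (q ∨ ~r)) = min(1, 1 − 0.18 + 1.00) = min(1, 1.82) = 1.00
~((r ∨ r) → (p → (q ∨ ~r))) = 1 − 1.00 = 0.00
~((r ∨ r) → (p → (q ∨ ~r))) ∨ q = max(0.00, 0.39) = 0.39
~((r ∨ p) ∨ q) ∨ (~((r ∨ r) → (p → (q ∨ ~r))) ∨ q) = max(0.32, 0.39) = 0.39

0.39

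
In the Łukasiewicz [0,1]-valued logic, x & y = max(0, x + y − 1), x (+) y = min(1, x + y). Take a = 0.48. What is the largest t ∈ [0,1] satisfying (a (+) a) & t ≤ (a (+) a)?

1.00

a (+) a = min(1, 0.48 + 0.48) = min(1, 0.96) = 0.96
So the left factor is a (+) a = 0.96.
So the right-hand bound is a (+) a = 0.96.
The residuum of the Łukasiewicz t-norm gives the supremum: min(1, 1 − 0.96 + 0.96).
1 − 0.96 + 0.96 = 1.00, so t = min(1, 1.00) = 1.00.
Check: 0.96 & 1.00 = max(0, 0.96) = 0.96 ≤ 0.96.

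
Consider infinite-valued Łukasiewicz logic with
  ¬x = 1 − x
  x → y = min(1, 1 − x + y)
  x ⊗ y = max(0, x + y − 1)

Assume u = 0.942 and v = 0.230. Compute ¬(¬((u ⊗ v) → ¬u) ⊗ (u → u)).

u ⊗ v = max(0, 0.942 + 0.230 − 1) = max(0, 0.172) = 0.172
¬u = 1 − 0.942 = 0.058
(u ⊗ v) → ¬u = min(1, 1 − 0.172 + 0.058) = min(1, 0.886) = 0.886
¬((u ⊗ v) → ¬u) = 1 − 0.886 = 0.114
u → u = min(1, 1 − 0.942 + 0.942) = min(1, 1.000) = 1.000
¬((u ⊗ v) → ¬u) ⊗ (u → u) = max(0, 0.114 + 1.000 − 1) = max(0, 0.114) = 0.114
¬(¬((u ⊗ v) → ¬u) ⊗ (u → u)) = 1 − 0.114 = 0.886

0.886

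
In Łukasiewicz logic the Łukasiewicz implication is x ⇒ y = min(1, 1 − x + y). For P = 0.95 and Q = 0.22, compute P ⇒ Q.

0.27

P ⇒ Q = min(1, 1 − 0.95 + 0.22) = min(1, 0.27) = 0.27
For comparison, the Gödel implication (1 if x ≤ y else y) would give 0.22.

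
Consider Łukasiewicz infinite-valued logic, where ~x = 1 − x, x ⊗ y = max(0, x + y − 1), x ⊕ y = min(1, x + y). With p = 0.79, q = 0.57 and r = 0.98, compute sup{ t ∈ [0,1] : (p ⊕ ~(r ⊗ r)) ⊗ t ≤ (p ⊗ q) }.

r ⊗ r = max(0, 0.98 + 0.98 − 1) = max(0, 0.96) = 0.96
~(r ⊗ r) = 1 − 0.96 = 0.04
p ⊕ ~(r ⊗ r) = min(1, 0.79 + 0.04) = min(1, 0.83) = 0.83
So the left factor is p ⊕ ~(r ⊗ r) = 0.83.
p ⊗ q = max(0, 0.79 + 0.57 − 1) = max(0, 0.36) = 0.36
So the right-hand bound is p ⊗ q = 0.36.
The residuum of the Łukasiewicz t-norm gives the supremum: min(1, 1 − 0.83 + 0.36).
1 − 0.83 + 0.36 = 0.53, so t = min(1, 0.53) = 0.53.
Check: 0.83 ⊗ 0.53 = max(0, 0.36) = 0.36 ≤ 0.36.

0.53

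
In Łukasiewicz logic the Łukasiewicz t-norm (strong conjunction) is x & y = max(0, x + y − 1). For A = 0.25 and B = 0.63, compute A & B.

A & B = max(0, 0.25 + 0.63 − 1) = max(0, -0.12) = 0.00
For comparison, the Gödel (minimum) t-norm min(x, y) would give 0.25.

0.00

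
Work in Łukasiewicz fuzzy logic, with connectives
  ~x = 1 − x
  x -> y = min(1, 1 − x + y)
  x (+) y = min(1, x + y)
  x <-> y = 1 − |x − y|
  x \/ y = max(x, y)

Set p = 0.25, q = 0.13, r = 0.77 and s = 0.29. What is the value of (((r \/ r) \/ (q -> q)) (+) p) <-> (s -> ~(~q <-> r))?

r \/ r = max(0.77, 0.77) = 0.77
q -> q = min(1, 1 − 0.13 + 0.13) = min(1, 1.00) = 1.00
(r \/ r) \/ (q -> q) = max(0.77, 1.00) = 1.00
((r \/ r) \/ (q -> q)) (+) p = min(1, 1.00 + 0.25) = min(1, 1.25) = 1.00
~q = 1 − 0.13 = 0.87
~q <-> r = 1 − |0.87 − 0.77| = 1 − 0.10 = 0.90
~(~q <-> r) = 1 − 0.90 = 0.10
s -> ~(~q <-> r) = min(1, 1 − 0.29 + 0.10) = min(1, 0.81) = 0.81
(((r \/ r) \/ (q -> q)) (+) p) <-> (s -> ~(~q <-> r)) = 1 − |1.00 − 0.81| = 1 − 0.19 = 0.81

0.81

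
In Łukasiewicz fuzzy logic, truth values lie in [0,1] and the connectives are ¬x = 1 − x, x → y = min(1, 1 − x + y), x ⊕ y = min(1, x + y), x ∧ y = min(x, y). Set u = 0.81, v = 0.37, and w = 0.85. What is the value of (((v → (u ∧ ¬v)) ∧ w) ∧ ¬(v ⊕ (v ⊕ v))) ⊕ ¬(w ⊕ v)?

¬v = 1 − 0.37 = 0.63
u ∧ ¬v = min(0.81, 0.63) = 0.63
v → (u ∧ ¬v) = min(1, 1 − 0.37 + 0.63) = min(1, 1.26) = 1.00
(v → (u ∧ ¬v)) ∧ w = min(1.00, 0.85) = 0.85
v ⊕ v = min(1, 0.37 + 0.37) = min(1, 0.74) = 0.74
v ⊕ (v ⊕ v) = min(1, 0.37 + 0.74) = min(1, 1.11) = 1.00
¬(v ⊕ (v ⊕ v)) = 1 − 1.00 = 0.00
((v → (u ∧ ¬v)) ∧ w) ∧ ¬(v ⊕ (v ⊕ v)) = min(0.85, 0.00) = 0.00
w ⊕ v = min(1, 0.85 + 0.37) = min(1, 1.22) = 1.00
¬(w ⊕ v) = 1 − 1.00 = 0.00
(((v → (u ∧ ¬v)) ∧ w) ∧ ¬(v ⊕ (v ⊕ v))) ⊕ ¬(w ⊕ v) = min(1, 0.00 + 0.00) = min(1, 0.00) = 0.00

0.00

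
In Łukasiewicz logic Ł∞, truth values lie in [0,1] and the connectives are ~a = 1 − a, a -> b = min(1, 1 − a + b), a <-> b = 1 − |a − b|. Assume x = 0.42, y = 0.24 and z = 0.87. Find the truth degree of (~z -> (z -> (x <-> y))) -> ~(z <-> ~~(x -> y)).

~z = 1 − 0.87 = 0.13
x <-> y = 1 − |0.42 − 0.24| = 1 − 0.18 = 0.82
z -> (x <-> y) = min(1, 1 − 0.87 + 0.82) = min(1, 0.95) = 0.95
~z -> (z -> (x <-> y)) = min(1, 1 − 0.13 + 0.95) = min(1, 1.82) = 1.00
x -> y = min(1, 1 − 0.42 + 0.24) = min(1, 0.82) = 0.82
~(x -> y) = 1 − 0.82 = 0.18
~~(x -> y) = 1 − 0.18 = 0.82
z <-> ~~(x -> y) = 1 − |0.87 − 0.82| = 1 − 0.05 = 0.95
~(z <-> ~~(x -> y)) = 1 − 0.95 = 0.05
(~z -> (z -> (x <-> y))) -> ~(z <-> ~~(x -> y)) = min(1, 1 − 1.00 + 0.05) = min(1, 0.05) = 0.05

0.05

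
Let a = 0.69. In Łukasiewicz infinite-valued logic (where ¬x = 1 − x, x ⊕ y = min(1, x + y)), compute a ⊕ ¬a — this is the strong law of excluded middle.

¬a = 1 − 0.69 = 0.31
a ⊕ ¬a = min(1, 0.69 + 0.31) = min(1, 1.00) = 1.00
(As expected: always 1 in Ł∞ since a ⊕ (1−a) = 1.)

1.00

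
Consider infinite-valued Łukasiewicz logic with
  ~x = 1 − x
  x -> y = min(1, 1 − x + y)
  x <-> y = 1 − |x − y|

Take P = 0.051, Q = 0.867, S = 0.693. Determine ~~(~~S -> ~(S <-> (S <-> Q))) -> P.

0.611

~S = 1 − 0.693 = 0.307
~~S = 1 − 0.307 = 0.693
S <-> Q = 1 − |0.693 − 0.867| = 1 − 0.174 = 0.826
S <-> (S <-> Q) = 1 − |0.693 − 0.826| = 1 − 0.133 = 0.867
~(S <-> (S <-> Q)) = 1 − 0.867 = 0.133
~~S -> ~(S <-> (S <-> Q)) = min(1, 1 − 0.693 + 0.133) = min(1, 0.440) = 0.440
~(~~S -> ~(S <-> (S <-> Q))) = 1 − 0.440 = 0.560
~~(~~S -> ~(S <-> (S <-> Q))) = 1 − 0.560 = 0.440
~~(~~S -> ~(S <-> (S <-> Q))) -> P = min(1, 1 − 0.440 + 0.051) = min(1, 0.611) = 0.611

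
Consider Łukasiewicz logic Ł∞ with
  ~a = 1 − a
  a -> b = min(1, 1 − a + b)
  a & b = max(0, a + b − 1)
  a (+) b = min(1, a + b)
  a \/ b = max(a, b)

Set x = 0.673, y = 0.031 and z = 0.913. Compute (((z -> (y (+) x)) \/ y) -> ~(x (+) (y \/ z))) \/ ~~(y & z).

0.209

y (+) x = min(1, 0.031 + 0.673) = min(1, 0.704) = 0.704
z -> (y (+) x) = min(1, 1 − 0.913 + 0.704) = min(1, 0.791) = 0.791
(z -> (y (+) x)) \/ y = max(0.791, 0.031) = 0.791
y \/ z = max(0.031, 0.913) = 0.913
x (+) (y \/ z) = min(1, 0.673 + 0.913) = min(1, 1.586) = 1.000
~(x (+) (y \/ z)) = 1 − 1.000 = 0.000
((z -> (y (+) x)) \/ y) -> ~(x (+) (y \/ z)) = min(1, 1 − 0.791 + 0.000) = min(1, 0.209) = 0.209
y & z = max(0, 0.031 + 0.913 − 1) = max(0, -0.056) = 0.000
~(y & z) = 1 − 0.000 = 1.000
~~(y & z) = 1 − 1.000 = 0.000
(((z -> (y (+) x)) \/ y) -> ~(x (+) (y \/ z))) \/ ~~(y & z) = max(0.209, 0.000) = 0.209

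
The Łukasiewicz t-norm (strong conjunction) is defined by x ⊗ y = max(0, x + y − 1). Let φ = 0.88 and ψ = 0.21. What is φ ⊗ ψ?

0.09

φ ⊗ ψ = max(0, 0.88 + 0.21 − 1) = max(0, 0.09) = 0.09
For comparison, the Gödel (minimum) t-norm min(x, y) would give 0.21.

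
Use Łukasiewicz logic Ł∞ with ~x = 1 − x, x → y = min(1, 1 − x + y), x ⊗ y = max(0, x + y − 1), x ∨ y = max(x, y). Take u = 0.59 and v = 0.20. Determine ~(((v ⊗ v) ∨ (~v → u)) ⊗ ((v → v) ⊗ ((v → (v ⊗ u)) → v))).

v ⊗ v = max(0, 0.20 + 0.20 − 1) = max(0, -0.60) = 0.00
~v = 1 − 0.20 = 0.80
~v → u = min(1, 1 − 0.80 + 0.59) = min(1, 0.79) = 0.79
(v ⊗ v) ∨ (~v → u) = max(0.00, 0.79) = 0.79
v → v = min(1, 1 − 0.20 + 0.20) = min(1, 1.00) = 1.00
v ⊗ u = max(0, 0.20 + 0.59 − 1) = max(0, -0.21) = 0.00
v → (v ⊗ u) = min(1, 1 − 0.20 + 0.00) = min(1, 0.80) = 0.80
(v → (v ⊗ u)) → v = min(1, 1 − 0.80 + 0.20) = min(1, 0.40) = 0.40
(v → v) ⊗ ((v → (v ⊗ u)) → v) = max(0, 1.00 + 0.40 − 1) = max(0, 0.40) = 0.40
((v ⊗ v) ∨ (~v → u)) ⊗ ((v → v) ⊗ ((v → (v ⊗ u)) → v)) = max(0, 0.79 + 0.40 − 1) = max(0, 0.19) = 0.19
~(((v ⊗ v) ∨ (~v → u)) ⊗ ((v → v) ⊗ ((v → (v ⊗ u)) → v))) = 1 − 0.19 = 0.81

0.81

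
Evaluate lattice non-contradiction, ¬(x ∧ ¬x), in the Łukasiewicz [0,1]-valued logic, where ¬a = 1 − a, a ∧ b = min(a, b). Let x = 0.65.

0.65

¬x = 1 − 0.65 = 0.35
x ∧ ¬x = min(0.65, 0.35) = 0.35
¬(x ∧ ¬x) = 1 − 0.35 = 0.65
(The value 0.65 < 1 shows this instance is not satisfied; not a Ł∞-tautology — its value is 1 − min(a, 1−a).)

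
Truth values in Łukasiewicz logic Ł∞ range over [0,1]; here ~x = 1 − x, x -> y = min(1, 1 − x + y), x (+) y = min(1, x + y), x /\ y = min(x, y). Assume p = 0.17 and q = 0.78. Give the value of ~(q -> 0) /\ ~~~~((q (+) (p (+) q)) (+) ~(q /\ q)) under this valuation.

0.78

q -> 0 = min(1, 1 − 0.78 + 0.00) = min(1, 0.22) = 0.22
~(q -> 0) = 1 − 0.22 = 0.78
p (+) q = min(1, 0.17 + 0.78) = min(1, 0.95) = 0.95
q (+) (p (+) q) = min(1, 0.78 + 0.95) = min(1, 1.73) = 1.00
q /\ q = min(0.78, 0.78) = 0.78
~(q /\ q) = 1 − 0.78 = 0.22
(q (+) (p (+) q)) (+) ~(q /\ q) = min(1, 1.00 + 0.22) = min(1, 1.22) = 1.00
~((q (+) (p (+) q)) (+) ~(q /\ q)) = 1 − 1.00 = 0.00
~~((q (+) (p (+) q)) (+) ~(q /\ q)) = 1 − 0.00 = 1.00
~~~((q (+) (p (+) q)) (+) ~(q /\ q)) = 1 − 1.00 = 0.00
~~~~((q (+) (p (+) q)) (+) ~(q /\ q)) = 1 − 0.00 = 1.00
~(q -> 0) /\ ~~~~((q (+) (p (+) q)) (+) ~(q /\ q)) = min(0.78, 1.00) = 0.78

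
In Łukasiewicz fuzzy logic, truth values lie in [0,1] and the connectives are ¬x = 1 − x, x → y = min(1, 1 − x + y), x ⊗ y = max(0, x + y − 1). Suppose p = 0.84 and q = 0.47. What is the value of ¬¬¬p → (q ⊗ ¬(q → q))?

¬p = 1 − 0.84 = 0.16
¬¬p = 1 − 0.16 = 0.84
¬¬¬p = 1 − 0.84 = 0.16
q → q = min(1, 1 − 0.47 + 0.47) = min(1, 1.00) = 1.00
¬(q → q) = 1 − 1.00 = 0.00
q ⊗ ¬(q → q) = max(0, 0.47 + 0.00 − 1) = max(0, -0.53) = 0.00
¬¬¬p → (q ⊗ ¬(q → q)) = min(1, 1 − 0.16 + 0.00) = min(1, 0.84) = 0.84

0.84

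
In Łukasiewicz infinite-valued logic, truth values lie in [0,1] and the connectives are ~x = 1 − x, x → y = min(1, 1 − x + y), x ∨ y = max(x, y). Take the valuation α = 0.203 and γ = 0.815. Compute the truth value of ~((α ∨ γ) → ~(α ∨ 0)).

0.018

α ∨ γ = max(0.203, 0.815) = 0.815
α ∨ 0 = max(0.203, 0.000) = 0.203
~(α ∨ 0) = 1 − 0.203 = 0.797
(α ∨ γ) → ~(α ∨ 0) = min(1, 1 − 0.815 + 0.797) = min(1, 0.982) = 0.982
~((α ∨ γ) → ~(α ∨ 0)) = 1 − 0.982 = 0.018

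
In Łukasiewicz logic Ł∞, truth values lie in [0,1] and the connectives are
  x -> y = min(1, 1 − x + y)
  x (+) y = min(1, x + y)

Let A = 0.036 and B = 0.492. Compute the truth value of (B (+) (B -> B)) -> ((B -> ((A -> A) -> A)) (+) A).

B -> B = min(1, 1 − 0.492 + 0.492) = min(1, 1.000) = 1.000
B (+) (B -> B) = min(1, 0.492 + 1.000) = min(1, 1.492) = 1.000
A -> A = min(1, 1 − 0.036 + 0.036) = min(1, 1.000) = 1.000
(A -> A) -> A = min(1, 1 − 1.000 + 0.036) = min(1, 0.036) = 0.036
B -> ((A -> A) -> A) = min(1, 1 − 0.492 + 0.036) = min(1, 0.544) = 0.544
(B -> ((A -> A) -> A)) (+) A = min(1, 0.544 + 0.036) = min(1, 0.580) = 0.580
(B (+) (B -> B)) -> ((B -> ((A -> A) -> A)) (+) A) = min(1, 1 − 1.000 + 0.580) = min(1, 0.580) = 0.580

0.580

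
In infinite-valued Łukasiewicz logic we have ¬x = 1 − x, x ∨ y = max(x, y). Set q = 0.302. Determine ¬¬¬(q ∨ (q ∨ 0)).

q ∨ 0 = max(0.302, 0.000) = 0.302
q ∨ (q ∨ 0) = max(0.302, 0.302) = 0.302
¬(q ∨ (q ∨ 0)) = 1 − 0.302 = 0.698
¬¬(q ∨ (q ∨ 0)) = 1 − 0.698 = 0.302
¬¬¬(q ∨ (q ∨ 0)) = 1 − 0.302 = 0.698

0.698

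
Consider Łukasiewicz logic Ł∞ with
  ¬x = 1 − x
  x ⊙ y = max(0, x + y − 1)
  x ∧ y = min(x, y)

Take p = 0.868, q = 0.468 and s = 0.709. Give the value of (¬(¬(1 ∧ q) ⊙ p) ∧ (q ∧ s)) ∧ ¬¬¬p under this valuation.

1 ∧ q = min(1.000, 0.468) = 0.468
¬(1 ∧ q) = 1 − 0.468 = 0.532
¬(1 ∧ q) ⊙ p = max(0, 0.532 + 0.868 − 1) = max(0, 0.400) = 0.400
¬(¬(1 ∧ q) ⊙ p) = 1 − 0.400 = 0.600
q ∧ s = min(0.468, 0.709) = 0.468
¬(¬(1 ∧ q) ⊙ p) ∧ (q ∧ s) = min(0.600, 0.468) = 0.468
¬p = 1 − 0.868 = 0.132
¬¬p = 1 − 0.132 = 0.868
¬¬¬p = 1 − 0.868 = 0.132
(¬(¬(1 ∧ q) ⊙ p) ∧ (q ∧ s)) ∧ ¬¬¬p = min(0.468, 0.132) = 0.132

0.132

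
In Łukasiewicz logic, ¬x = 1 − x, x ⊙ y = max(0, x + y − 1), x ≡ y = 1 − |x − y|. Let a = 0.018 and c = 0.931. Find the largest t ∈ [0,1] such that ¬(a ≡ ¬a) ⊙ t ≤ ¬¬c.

¬a = 1 − 0.018 = 0.982
a ≡ ¬a = 1 − |0.018 − 0.982| = 1 − 0.964 = 0.036
¬(a ≡ ¬a) = 1 − 0.036 = 0.964
So the left factor is ¬(a ≡ ¬a) = 0.964.
¬c = 1 − 0.931 = 0.069
¬¬c = 1 − 0.069 = 0.931
So the right-hand bound is ¬¬c = 0.931.
The residuum of the Łukasiewicz t-norm gives the supremum: min(1, 1 − 0.964 + 0.931).
1 − 0.964 + 0.931 = 0.967, so t = min(1, 0.967) = 0.967.
Check: 0.964 ⊙ 0.967 = max(0, 0.931) = 0.931 ≤ 0.931.

0.967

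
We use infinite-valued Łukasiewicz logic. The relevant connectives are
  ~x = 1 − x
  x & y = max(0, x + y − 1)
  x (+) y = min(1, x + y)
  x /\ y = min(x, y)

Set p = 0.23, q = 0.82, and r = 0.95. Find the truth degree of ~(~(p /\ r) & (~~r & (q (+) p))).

p /\ r = min(0.23, 0.95) = 0.23
~(p /\ r) = 1 − 0.23 = 0.77
~r = 1 − 0.95 = 0.05
~~r = 1 − 0.05 = 0.95
q (+) p = min(1, 0.82 + 0.23) = min(1, 1.05) = 1.00
~~r & (q (+) p) = max(0, 0.95 + 1.00 − 1) = max(0, 0.95) = 0.95
~(p /\ r) & (~~r & (q (+) p)) = max(0, 0.77 + 0.95 − 1) = max(0, 0.72) = 0.72
~(~(p /\ r) & (~~r & (q (+) p))) = 1 − 0.72 = 0.28

0.28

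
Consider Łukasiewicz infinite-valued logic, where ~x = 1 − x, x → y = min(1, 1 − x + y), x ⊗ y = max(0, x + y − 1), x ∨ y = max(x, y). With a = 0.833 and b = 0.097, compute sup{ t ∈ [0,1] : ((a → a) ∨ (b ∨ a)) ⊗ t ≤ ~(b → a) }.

0.000

a → a = min(1, 1 − 0.833 + 0.833) = min(1, 1.000) = 1.000
b ∨ a = max(0.097, 0.833) = 0.833
(a → a) ∨ (b ∨ a) = max(1.000, 0.833) = 1.000
So the left factor is (a → a) ∨ (b ∨ a) = 1.000.
b → a = min(1, 1 − 0.097 + 0.833) = min(1, 1.736) = 1.000
~(b → a) = 1 − 1.000 = 0.000
So the right-hand bound is ~(b → a) = 0.000.
The residuum of the Łukasiewicz t-norm gives the supremum: min(1, 1 − 1.000 + 0.000).
1 − 1.000 + 0.000 = 0.000, so t = min(1, 0.000) = 0.000.
Check: 1.000 ⊗ 0.000 = max(0, 0.000) = 0.000 ≤ 0.000.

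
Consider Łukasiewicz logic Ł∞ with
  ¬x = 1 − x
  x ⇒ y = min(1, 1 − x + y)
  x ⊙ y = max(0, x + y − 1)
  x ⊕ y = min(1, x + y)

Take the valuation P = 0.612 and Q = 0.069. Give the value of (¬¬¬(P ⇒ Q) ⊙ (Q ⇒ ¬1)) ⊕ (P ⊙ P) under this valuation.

0.698

P ⇒ Q = min(1, 1 − 0.612 + 0.069) = min(1, 0.457) = 0.457
¬(P ⇒ Q) = 1 − 0.457 = 0.543
¬¬(P ⇒ Q) = 1 − 0.543 = 0.457
¬¬¬(P ⇒ Q) = 1 − 0.457 = 0.543
¬1 = 1 − 1.000 = 0.000
Q ⇒ ¬1 = min(1, 1 − 0.069 + 0.000) = min(1, 0.931) = 0.931
¬¬¬(P ⇒ Q) ⊙ (Q ⇒ ¬1) = max(0, 0.543 + 0.931 − 1) = max(0, 0.474) = 0.474
P ⊙ P = max(0, 0.612 + 0.612 − 1) = max(0, 0.224) = 0.224
(¬¬¬(P ⇒ Q) ⊙ (Q ⇒ ¬1)) ⊕ (P ⊙ P) = min(1, 0.474 + 0.224) = min(1, 0.698) = 0.698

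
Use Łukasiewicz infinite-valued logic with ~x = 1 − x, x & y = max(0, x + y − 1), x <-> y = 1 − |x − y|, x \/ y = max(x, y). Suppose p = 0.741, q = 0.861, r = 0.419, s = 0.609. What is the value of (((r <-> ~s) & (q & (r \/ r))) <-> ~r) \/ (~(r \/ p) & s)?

~s = 1 − 0.609 = 0.391
r <-> ~s = 1 − |0.419 − 0.391| = 1 − 0.028 = 0.972
r \/ r = max(0.419, 0.419) = 0.419
q & (r \/ r) = max(0, 0.861 + 0.419 − 1) = max(0, 0.280) = 0.280
(r <-> ~s) & (q & (r \/ r)) = max(0, 0.972 + 0.280 − 1) = max(0, 0.252) = 0.252
~r = 1 − 0.419 = 0.581
((r <-> ~s) & (q & (r \/ r))) <-> ~r = 1 − |0.252 − 0.581| = 1 − 0.329 = 0.671
r \/ p = max(0.419, 0.741) = 0.741
~(r \/ p) = 1 − 0.741 = 0.259
~(r \/ p) & s = max(0, 0.259 + 0.609 − 1) = max(0, -0.132) = 0.000
(((r <-> ~s) & (q & (r \/ r))) <-> ~r) \/ (~(r \/ p) & s) = max(0.671, 0.000) = 0.671

0.671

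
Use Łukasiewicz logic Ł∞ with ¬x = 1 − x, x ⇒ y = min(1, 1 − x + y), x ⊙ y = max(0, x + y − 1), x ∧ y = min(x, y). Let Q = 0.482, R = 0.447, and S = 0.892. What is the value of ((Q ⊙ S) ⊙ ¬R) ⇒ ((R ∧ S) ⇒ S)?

Q ⊙ S = max(0, 0.482 + 0.892 − 1) = max(0, 0.374) = 0.374
¬R = 1 − 0.447 = 0.553
(Q ⊙ S) ⊙ ¬R = max(0, 0.374 + 0.553 − 1) = max(0, -0.073) = 0.000
R ∧ S = min(0.447, 0.892) = 0.447
(R ∧ S) ⇒ S = min(1, 1 − 0.447 + 0.892) = min(1, 1.445) = 1.000
((Q ⊙ S) ⊙ ¬R) ⇒ ((R ∧ S) ⇒ S) = min(1, 1 − 0.000 + 1.000) = min(1, 2.000) = 1.000

1.000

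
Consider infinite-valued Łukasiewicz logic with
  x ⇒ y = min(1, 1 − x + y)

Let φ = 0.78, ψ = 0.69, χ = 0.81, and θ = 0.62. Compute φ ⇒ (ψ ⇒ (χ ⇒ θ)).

1.00

χ ⇒ θ = min(1, 1 − 0.81 + 0.62) = min(1, 0.81) = 0.81
ψ ⇒ (χ ⇒ θ) = min(1, 1 − 0.69 + 0.81) = min(1, 1.12) = 1.00
φ ⇒ (ψ ⇒ (χ ⇒ θ)) = min(1, 1 − 0.78 + 1.00) = min(1, 1.22) = 1.00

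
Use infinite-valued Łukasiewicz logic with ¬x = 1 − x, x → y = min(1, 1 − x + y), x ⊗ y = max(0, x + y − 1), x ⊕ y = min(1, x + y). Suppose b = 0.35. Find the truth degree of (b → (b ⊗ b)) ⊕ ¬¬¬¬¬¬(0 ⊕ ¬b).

b ⊗ b = max(0, 0.35 + 0.35 − 1) = max(0, -0.30) = 0.00
b → (b ⊗ b) = min(1, 1 − 0.35 + 0.00) = min(1, 0.65) = 0.65
¬b = 1 − 0.35 = 0.65
0 ⊕ ¬b = min(1, 0.00 + 0.65) = min(1, 0.65) = 0.65
¬(0 ⊕ ¬b) = 1 − 0.65 = 0.35
¬¬(0 ⊕ ¬b) = 1 − 0.35 = 0.65
¬¬¬(0 ⊕ ¬b) = 1 − 0.65 = 0.35
¬¬¬¬(0 ⊕ ¬b) = 1 − 0.35 = 0.65
¬¬¬¬¬(0 ⊕ ¬b) = 1 − 0.65 = 0.35
¬¬¬¬¬¬(0 ⊕ ¬b) = 1 − 0.35 = 0.65
(b → (b ⊗ b)) ⊕ ¬¬¬¬¬¬(0 ⊕ ¬b) = min(1, 0.65 + 0.65) = min(1, 1.30) = 1.00

1.00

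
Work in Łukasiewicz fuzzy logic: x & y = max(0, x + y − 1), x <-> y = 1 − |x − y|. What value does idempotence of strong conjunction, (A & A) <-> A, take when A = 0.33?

0.67

A & A = max(0, 0.33 + 0.33 − 1) = max(0, -0.34) = 0.00
(A & A) <-> A = 1 − |0.00 − 0.33| = 1 − 0.33 = 0.67
(The value 0.67 < 1 shows this instance is not satisfied; fails in Ł∞ since a ⊗ a = max(0, 2a−1) ≠ a in general.)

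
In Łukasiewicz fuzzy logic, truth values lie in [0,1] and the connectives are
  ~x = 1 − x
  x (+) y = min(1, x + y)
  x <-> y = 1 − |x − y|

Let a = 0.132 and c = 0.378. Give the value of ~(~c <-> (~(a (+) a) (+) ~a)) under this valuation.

~c = 1 − 0.378 = 0.622
a (+) a = min(1, 0.132 + 0.132) = min(1, 0.264) = 0.264
~(a (+) a) = 1 − 0.264 = 0.736
~a = 1 − 0.132 = 0.868
~(a (+) a) (+) ~a = min(1, 0.736 + 0.868) = min(1, 1.604) = 1.000
~c <-> (~(a (+) a) (+) ~a) = 1 − |0.622 − 1.000| = 1 − 0.378 = 0.622
~(~c <-> (~(a (+) a) (+) ~a)) = 1 − 0.622 = 0.378

0.378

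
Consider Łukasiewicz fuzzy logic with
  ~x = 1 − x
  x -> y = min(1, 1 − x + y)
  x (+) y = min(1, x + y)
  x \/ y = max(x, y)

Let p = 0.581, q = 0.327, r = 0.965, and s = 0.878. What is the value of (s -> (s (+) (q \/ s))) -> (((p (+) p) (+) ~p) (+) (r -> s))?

1.000

q \/ s = max(0.327, 0.878) = 0.878
s (+) (q \/ s) = min(1, 0.878 + 0.878) = min(1, 1.756) = 1.000
s -> (s (+) (q \/ s)) = min(1, 1 − 0.878 + 1.000) = min(1, 1.122) = 1.000
p (+) p = min(1, 0.581 + 0.581) = min(1, 1.162) = 1.000
~p = 1 − 0.581 = 0.419
(p (+) p) (+) ~p = min(1, 1.000 + 0.419) = min(1, 1.419) = 1.000
r -> s = min(1, 1 − 0.965 + 0.878) = min(1, 0.913) = 0.913
((p (+) p) (+) ~p) (+) (r -> s) = min(1, 1.000 + 0.913) = min(1, 1.913) = 1.000
(s -> (s (+) (q \/ s))) -> (((p (+) p) (+) ~p) (+) (r -> s)) = min(1, 1 − 1.000 + 1.000) = min(1, 1.000) = 1.000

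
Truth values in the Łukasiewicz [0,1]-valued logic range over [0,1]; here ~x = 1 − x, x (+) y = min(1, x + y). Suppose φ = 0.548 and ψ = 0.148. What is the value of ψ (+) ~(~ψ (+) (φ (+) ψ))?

~ψ = 1 − 0.148 = 0.852
φ (+) ψ = min(1, 0.548 + 0.148) = min(1, 0.696) = 0.696
~ψ (+) (φ (+) ψ) = min(1, 0.852 + 0.696) = min(1, 1.548) = 1.000
~(~ψ (+) (φ (+) ψ)) = 1 − 1.000 = 0.000
ψ (+) ~(~ψ (+) (φ (+) ψ)) = min(1, 0.148 + 0.000) = min(1, 0.148) = 0.148

0.148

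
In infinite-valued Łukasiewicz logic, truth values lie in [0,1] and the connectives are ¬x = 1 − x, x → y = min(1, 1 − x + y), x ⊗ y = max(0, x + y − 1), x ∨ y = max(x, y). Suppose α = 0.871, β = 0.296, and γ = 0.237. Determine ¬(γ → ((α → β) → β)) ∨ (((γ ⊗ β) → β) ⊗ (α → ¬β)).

α → β = min(1, 1 − 0.871 + 0.296) = min(1, 0.425) = 0.425
(α → β) → β = min(1, 1 − 0.425 + 0.296) = min(1, 0.871) = 0.871
γ → ((α → β) → β) = min(1, 1 − 0.237 + 0.871) = min(1, 1.634) = 1.000
¬(γ → ((α → β) → β)) = 1 − 1.000 = 0.000
γ ⊗ β = max(0, 0.237 + 0.296 − 1) = max(0, -0.467) = 0.000
(γ ⊗ β) → β = min(1, 1 − 0.000 + 0.296) = min(1, 1.296) = 1.000
¬β = 1 − 0.296 = 0.704
α → ¬β = min(1, 1 − 0.871 + 0.704) = min(1, 0.833) = 0.833
((γ ⊗ β) → β) ⊗ (α → ¬β) = max(0, 1.000 + 0.833 − 1) = max(0, 0.833) = 0.833
¬(γ → ((α → β) → β)) ∨ (((γ ⊗ β) → β) ⊗ (α → ¬β)) = max(0.000, 0.833) = 0.833

0.833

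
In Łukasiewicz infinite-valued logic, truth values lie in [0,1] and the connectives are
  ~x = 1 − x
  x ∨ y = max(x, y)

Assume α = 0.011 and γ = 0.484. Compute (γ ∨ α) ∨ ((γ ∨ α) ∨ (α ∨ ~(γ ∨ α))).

γ ∨ α = max(0.484, 0.011) = 0.484
~(γ ∨ α) = 1 − 0.484 = 0.516
α ∨ ~(γ ∨ α) = max(0.011, 0.516) = 0.516
(γ ∨ α) ∨ (α ∨ ~(γ ∨ α)) = max(0.484, 0.516) = 0.516
(γ ∨ α) ∨ ((γ ∨ α) ∨ (α ∨ ~(γ ∨ α))) = max(0.484, 0.516) = 0.516

0.516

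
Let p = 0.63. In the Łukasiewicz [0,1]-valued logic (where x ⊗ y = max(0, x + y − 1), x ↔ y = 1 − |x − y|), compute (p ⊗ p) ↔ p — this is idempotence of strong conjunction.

p ⊗ p = max(0, 0.63 + 0.63 − 1) = max(0, 0.26) = 0.26
(p ⊗ p) ↔ p = 1 − |0.26 − 0.63| = 1 − 0.37 = 0.63
(The value 0.63 < 1 shows this instance is not satisfied; fails in Ł∞ since a ⊗ a = max(0, 2a−1) ≠ a in general.)

0.63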